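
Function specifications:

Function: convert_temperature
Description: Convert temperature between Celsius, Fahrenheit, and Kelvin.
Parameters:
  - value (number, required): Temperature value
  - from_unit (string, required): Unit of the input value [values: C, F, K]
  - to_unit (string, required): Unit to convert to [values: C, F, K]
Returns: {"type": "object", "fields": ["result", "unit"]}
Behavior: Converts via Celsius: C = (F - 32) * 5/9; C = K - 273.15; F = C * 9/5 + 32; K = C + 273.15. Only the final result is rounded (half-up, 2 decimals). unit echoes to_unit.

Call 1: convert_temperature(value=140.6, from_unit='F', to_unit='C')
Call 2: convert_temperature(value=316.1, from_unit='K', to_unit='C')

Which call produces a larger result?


Call 1:
  To C: (140.6 - 32) * 5/9 = 60.333333
  Target is C: 60.333333
  Round to 2 decimals: 60.33
  -> 60.33 C
Call 2:
  To C: 316.1 - 273.15 = 42.95
  Target is C: 42.95
  Round to 2 decimals: 42.95
  -> 42.95 C
Call 1 (60.33 C)


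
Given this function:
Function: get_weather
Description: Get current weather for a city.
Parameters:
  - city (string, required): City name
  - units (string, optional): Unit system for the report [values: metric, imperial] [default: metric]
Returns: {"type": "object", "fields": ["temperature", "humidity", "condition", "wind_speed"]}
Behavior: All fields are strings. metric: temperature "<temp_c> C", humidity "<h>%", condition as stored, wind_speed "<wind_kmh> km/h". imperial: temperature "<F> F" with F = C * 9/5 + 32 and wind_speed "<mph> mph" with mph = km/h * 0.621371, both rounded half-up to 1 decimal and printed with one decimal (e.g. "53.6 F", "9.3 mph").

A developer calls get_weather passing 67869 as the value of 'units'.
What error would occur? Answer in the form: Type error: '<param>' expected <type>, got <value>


Spec: 'units' is declared as string; 67869 is an integer.
Type error: 'units' expected string, got 67869


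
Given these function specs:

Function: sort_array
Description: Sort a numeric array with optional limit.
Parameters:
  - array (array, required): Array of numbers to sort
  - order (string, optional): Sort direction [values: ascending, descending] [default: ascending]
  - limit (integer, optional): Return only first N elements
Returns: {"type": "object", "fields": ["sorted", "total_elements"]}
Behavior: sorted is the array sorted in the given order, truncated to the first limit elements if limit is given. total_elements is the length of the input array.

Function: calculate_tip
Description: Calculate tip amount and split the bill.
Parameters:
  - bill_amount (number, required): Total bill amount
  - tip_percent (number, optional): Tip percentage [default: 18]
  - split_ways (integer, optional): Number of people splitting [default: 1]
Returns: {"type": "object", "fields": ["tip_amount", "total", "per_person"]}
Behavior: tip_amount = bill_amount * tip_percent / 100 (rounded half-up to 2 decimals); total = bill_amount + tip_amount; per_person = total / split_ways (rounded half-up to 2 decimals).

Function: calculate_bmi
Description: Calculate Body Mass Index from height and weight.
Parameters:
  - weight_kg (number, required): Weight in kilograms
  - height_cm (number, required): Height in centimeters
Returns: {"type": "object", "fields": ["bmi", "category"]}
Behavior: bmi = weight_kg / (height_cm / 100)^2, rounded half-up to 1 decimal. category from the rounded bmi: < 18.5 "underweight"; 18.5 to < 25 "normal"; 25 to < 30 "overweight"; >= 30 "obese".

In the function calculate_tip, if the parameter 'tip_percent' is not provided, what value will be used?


The calculate_tip spec declares:
  - tip_percent (number, optional): Tip percentage [default: 18]
Default:
18


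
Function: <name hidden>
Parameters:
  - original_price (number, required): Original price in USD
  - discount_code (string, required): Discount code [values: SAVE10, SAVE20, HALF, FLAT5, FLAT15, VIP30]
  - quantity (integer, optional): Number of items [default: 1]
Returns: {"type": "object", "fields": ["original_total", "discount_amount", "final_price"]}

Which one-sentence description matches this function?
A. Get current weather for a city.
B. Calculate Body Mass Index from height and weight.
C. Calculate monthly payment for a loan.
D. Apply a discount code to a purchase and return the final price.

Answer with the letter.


Parameters original_price, discount_code, quantity and return ["original_total", "discount_amount", "final_price"] fit: Apply a discount code to a purchase and return the final price.
D


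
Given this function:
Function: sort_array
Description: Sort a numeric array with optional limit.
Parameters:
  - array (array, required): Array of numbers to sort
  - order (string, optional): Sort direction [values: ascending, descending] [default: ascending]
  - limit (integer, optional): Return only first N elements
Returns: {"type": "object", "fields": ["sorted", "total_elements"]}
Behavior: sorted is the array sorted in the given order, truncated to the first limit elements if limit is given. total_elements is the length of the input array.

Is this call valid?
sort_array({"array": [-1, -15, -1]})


Checking all required parameters present and types match... All valid.
Valid


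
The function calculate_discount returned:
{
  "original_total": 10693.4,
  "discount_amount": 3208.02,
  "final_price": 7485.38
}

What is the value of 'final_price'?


7485.38


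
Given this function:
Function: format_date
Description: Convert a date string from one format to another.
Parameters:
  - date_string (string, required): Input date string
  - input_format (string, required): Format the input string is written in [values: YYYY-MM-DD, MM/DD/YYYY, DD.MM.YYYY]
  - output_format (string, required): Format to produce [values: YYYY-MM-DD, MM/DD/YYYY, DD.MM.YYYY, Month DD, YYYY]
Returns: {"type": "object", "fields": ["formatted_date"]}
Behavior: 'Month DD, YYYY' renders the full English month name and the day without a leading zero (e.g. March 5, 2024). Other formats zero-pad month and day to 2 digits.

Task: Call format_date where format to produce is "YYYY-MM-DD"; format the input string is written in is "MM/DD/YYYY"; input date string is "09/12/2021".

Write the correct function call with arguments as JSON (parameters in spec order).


Mapping each described value to its parameter name:
  'Format to produce' -> output_format = "YYYY-MM-DD"
  'Format the input string is written in' -> input_format = "MM/DD/YYYY"
  'Input date string' -> date_string = "09/12/2021"
format_date({"date_string": "09/12/2021", "input_format": "MM/DD/YYYY", "output_format": "YYYY-MM-DD"})


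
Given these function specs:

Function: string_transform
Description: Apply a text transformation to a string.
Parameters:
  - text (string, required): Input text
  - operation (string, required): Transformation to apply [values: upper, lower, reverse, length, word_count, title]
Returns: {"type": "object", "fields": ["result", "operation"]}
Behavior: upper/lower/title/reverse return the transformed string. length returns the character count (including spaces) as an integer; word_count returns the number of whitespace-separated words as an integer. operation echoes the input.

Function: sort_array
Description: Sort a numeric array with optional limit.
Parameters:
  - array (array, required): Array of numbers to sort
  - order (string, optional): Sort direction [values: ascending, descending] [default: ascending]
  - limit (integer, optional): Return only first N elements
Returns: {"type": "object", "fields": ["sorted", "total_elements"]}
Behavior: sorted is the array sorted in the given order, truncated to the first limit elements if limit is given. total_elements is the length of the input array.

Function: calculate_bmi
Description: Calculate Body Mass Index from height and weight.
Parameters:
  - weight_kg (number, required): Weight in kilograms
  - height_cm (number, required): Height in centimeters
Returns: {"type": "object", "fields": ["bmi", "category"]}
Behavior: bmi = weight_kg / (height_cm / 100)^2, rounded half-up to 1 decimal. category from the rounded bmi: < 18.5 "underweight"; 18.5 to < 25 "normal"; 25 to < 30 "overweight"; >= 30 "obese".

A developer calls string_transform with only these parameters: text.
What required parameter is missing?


Required parameters: text, operation
Provided: text
Missing: operation
operation


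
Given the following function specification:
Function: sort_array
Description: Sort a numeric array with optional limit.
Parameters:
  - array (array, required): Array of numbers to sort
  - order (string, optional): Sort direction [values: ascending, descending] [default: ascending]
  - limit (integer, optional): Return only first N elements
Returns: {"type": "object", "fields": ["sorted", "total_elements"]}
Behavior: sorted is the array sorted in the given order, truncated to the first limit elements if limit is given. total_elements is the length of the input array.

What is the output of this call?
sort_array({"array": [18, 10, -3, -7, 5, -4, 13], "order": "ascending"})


sorted ascending: [-7, -4, -3, 5, 10, 13, 18]
total_elements = len(input) = 7
Output:
{"sorted": [-7, -4, -3, 5, 10, 13, 18], "total_elements": 7}


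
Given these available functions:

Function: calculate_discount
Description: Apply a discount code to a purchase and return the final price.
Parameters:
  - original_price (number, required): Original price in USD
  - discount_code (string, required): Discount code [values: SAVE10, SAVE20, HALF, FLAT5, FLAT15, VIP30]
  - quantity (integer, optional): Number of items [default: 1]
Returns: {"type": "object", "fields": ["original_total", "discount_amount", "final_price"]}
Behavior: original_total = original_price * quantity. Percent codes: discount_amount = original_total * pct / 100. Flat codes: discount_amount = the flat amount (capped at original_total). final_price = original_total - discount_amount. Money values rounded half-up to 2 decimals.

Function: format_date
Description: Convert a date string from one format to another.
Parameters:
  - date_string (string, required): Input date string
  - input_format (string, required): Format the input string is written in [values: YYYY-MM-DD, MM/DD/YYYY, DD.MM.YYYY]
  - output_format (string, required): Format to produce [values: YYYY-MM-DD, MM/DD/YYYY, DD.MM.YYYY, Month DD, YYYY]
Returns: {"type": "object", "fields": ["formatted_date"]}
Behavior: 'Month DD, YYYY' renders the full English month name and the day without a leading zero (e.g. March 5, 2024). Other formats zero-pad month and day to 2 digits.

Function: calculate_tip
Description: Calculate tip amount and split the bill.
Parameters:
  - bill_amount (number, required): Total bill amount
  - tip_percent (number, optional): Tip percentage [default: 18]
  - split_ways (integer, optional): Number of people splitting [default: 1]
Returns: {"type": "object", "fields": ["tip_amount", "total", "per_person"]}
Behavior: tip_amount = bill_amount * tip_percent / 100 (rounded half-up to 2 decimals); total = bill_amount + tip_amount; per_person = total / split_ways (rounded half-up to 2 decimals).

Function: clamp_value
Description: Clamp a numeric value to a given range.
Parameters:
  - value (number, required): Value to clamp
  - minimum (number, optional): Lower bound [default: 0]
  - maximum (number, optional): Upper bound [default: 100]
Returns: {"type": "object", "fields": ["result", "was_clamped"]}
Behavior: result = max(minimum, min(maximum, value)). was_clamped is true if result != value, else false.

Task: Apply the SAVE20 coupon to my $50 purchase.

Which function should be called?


The task needs a function whose description is: Apply a discount code to a purchase and return the final price.
calculate_discount


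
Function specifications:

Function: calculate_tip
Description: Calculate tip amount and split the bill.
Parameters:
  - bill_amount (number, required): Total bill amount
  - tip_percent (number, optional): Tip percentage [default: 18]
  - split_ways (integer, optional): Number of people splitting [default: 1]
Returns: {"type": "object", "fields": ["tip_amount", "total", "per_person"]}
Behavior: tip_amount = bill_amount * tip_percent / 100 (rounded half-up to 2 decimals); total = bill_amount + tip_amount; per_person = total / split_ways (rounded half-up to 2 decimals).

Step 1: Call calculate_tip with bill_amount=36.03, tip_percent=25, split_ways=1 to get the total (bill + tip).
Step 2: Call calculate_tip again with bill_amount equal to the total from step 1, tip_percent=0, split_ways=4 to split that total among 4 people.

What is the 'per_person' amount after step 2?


Step 1: calculate_tip(bill_amount=36.03, tip_percent=25, split_ways=1)
  tip_amount = 36.03 * 25/100 = 9.0075 -> 9.01
  total = 36.03 + 9.01 = 45.04
  per_person = 45.04 / 1 = 45.04 -> 45.04
  -> total = 45.04
Step 2: calculate_tip(bill_amount=45.04, tip_percent=0, split_ways=4)
  tip_amount = 45.04 * 0/100 = 0 -> 0.00
  total = 45.04 + 0.00 = 45.04
  per_person = 45.04 / 4 = 11.26 -> 11.26
  -> per_person = 11.26
$11.26


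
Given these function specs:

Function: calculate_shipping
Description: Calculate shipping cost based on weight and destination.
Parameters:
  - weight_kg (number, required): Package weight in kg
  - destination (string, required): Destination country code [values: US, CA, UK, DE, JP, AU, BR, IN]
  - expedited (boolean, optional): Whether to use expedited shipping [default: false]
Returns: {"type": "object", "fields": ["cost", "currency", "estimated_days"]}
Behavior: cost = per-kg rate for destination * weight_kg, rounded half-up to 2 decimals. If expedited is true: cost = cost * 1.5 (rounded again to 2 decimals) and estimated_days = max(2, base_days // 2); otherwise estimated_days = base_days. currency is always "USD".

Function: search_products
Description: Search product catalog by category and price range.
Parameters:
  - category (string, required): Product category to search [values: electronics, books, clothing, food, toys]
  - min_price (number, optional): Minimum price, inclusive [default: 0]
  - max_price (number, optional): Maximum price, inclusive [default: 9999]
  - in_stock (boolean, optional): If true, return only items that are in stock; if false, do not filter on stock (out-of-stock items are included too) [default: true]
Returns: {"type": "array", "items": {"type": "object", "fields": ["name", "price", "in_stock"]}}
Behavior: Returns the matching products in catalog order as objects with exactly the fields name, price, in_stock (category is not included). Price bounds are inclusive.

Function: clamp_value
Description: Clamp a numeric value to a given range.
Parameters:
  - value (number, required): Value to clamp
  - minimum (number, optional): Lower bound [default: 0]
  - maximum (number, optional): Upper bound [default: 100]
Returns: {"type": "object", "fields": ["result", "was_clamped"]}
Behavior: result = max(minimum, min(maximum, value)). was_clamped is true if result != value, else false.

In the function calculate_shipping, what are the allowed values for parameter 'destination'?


The calculate_shipping spec declares:
  - destination (string, required): Destination country code [values: US, CA, UK, DE, JP, AU, BR, IN]
Allowed values:
US, CA, UK, DE, JP, AU, BR, IN


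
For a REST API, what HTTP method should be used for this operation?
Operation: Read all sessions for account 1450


GET = read, POST = create, PUT = update/replace, DELETE = remove
This operation is a read.
GET


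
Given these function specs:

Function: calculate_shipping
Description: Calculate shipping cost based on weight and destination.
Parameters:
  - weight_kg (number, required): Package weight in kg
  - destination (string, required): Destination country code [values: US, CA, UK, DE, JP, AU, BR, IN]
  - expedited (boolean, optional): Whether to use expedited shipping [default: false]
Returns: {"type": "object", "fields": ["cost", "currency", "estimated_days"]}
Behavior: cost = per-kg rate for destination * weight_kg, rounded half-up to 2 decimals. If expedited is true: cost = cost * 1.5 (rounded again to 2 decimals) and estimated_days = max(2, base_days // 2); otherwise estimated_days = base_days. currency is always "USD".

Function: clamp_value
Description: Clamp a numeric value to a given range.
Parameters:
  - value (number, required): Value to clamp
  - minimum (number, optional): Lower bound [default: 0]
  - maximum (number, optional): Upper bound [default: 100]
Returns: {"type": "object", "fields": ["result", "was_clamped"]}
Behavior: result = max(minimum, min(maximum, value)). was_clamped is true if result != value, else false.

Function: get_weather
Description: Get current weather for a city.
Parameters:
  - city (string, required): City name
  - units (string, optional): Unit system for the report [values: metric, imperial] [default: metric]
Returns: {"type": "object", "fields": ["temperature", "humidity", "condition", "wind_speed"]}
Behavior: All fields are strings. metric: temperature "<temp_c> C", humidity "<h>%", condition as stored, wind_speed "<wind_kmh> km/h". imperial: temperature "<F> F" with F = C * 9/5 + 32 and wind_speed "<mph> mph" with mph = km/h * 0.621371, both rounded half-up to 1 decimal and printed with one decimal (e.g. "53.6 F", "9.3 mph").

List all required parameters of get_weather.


Parameters of get_weather and their required/optional flag:
  city: required
  units: optional
city


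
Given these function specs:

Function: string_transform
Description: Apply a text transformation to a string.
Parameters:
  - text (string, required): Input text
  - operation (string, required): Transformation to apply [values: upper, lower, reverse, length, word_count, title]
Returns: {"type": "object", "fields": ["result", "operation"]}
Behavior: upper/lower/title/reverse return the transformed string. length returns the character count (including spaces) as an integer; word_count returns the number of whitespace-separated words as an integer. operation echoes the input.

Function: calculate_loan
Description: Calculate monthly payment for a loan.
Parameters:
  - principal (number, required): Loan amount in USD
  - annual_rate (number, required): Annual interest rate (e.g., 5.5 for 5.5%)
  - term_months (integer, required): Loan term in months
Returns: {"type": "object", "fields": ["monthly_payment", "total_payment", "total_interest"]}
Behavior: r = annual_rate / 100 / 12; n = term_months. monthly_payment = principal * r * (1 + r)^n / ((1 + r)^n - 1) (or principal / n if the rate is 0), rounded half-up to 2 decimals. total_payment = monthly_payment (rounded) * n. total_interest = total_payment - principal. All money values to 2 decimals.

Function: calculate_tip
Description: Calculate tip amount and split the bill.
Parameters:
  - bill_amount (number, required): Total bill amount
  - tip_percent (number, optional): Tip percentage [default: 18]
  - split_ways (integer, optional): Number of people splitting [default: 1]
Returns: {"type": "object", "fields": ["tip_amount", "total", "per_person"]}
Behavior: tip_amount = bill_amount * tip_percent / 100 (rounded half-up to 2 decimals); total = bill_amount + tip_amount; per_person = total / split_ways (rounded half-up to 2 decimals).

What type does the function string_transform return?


The string_transform spec declares Returns: {"type": "object", "fields": ["result", "operation"]}
Type:
object


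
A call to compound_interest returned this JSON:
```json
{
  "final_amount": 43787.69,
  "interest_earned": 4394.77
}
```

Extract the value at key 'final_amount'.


43787.69


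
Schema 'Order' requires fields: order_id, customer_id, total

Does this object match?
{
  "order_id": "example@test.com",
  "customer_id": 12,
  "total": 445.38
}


Checking required fields... All present.
Valid - all required fields present


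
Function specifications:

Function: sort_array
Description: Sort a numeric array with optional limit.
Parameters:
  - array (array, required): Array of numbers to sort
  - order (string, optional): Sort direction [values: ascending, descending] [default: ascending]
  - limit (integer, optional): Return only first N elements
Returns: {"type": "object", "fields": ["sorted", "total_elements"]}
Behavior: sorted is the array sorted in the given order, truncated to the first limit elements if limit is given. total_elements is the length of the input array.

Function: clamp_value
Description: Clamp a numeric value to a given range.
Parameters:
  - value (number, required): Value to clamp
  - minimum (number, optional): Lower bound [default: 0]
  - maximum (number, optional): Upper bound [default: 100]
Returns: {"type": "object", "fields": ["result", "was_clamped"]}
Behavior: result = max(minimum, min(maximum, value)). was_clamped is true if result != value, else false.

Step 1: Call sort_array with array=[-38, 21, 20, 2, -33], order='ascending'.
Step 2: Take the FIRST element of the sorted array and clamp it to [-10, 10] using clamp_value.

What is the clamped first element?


Step 1: sort_array(order=ascending)
  sorted: [-38, -33, 2, 20, 21]
  -> first element = -38
Step 2: clamp_value(value=-38, minimum=-10, maximum=10)
  result = max(-10, min(10, -38)) = max(-10, -38) = -10
  was_clamped = (-10 != -38) = true
  -> result = -10
-10


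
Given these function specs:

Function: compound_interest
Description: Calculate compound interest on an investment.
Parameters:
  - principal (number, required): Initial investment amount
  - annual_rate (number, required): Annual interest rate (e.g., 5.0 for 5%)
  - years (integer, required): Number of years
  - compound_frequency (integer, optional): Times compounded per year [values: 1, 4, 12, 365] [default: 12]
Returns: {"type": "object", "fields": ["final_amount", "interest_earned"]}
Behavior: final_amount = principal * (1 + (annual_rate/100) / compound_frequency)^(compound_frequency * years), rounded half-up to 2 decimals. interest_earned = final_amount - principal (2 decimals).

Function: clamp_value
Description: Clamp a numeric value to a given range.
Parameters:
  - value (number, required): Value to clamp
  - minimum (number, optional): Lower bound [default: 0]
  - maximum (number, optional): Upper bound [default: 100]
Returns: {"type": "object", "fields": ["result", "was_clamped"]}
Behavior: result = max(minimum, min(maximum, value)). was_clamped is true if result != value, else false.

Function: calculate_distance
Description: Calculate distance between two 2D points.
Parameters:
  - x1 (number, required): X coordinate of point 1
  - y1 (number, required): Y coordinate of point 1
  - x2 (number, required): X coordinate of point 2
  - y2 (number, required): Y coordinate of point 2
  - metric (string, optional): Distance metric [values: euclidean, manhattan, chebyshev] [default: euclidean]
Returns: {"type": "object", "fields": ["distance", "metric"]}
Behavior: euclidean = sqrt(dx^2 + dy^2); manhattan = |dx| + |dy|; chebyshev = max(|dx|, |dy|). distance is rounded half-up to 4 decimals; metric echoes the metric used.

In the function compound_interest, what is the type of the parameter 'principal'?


The compound_interest spec declares:
  - principal (number, required): Initial investment amount
Type:
number


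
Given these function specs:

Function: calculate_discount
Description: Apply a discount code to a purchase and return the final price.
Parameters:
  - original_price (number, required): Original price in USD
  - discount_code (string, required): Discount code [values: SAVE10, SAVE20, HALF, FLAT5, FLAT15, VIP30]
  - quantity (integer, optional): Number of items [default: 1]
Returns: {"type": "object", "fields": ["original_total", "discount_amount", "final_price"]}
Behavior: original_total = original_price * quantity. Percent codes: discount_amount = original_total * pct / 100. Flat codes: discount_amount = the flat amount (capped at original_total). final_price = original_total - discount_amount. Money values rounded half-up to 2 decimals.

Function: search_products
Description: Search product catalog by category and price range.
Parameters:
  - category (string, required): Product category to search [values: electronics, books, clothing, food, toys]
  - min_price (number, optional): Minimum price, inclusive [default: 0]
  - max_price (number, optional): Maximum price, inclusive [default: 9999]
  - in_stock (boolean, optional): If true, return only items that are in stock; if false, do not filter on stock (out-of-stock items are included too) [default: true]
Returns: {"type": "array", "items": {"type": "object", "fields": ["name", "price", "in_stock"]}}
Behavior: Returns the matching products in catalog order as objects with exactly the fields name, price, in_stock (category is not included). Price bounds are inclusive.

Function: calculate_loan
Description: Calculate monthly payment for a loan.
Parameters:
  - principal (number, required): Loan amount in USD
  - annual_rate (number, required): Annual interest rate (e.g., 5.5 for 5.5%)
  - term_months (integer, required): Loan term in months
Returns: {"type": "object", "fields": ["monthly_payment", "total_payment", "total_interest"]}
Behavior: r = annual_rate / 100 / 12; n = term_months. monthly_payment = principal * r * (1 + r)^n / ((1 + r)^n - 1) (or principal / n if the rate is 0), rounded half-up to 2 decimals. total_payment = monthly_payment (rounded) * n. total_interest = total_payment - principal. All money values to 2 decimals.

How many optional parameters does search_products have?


Parameters of search_products: category (required), min_price (optional), max_price (optional), in_stock (optional)
Optional count:
3


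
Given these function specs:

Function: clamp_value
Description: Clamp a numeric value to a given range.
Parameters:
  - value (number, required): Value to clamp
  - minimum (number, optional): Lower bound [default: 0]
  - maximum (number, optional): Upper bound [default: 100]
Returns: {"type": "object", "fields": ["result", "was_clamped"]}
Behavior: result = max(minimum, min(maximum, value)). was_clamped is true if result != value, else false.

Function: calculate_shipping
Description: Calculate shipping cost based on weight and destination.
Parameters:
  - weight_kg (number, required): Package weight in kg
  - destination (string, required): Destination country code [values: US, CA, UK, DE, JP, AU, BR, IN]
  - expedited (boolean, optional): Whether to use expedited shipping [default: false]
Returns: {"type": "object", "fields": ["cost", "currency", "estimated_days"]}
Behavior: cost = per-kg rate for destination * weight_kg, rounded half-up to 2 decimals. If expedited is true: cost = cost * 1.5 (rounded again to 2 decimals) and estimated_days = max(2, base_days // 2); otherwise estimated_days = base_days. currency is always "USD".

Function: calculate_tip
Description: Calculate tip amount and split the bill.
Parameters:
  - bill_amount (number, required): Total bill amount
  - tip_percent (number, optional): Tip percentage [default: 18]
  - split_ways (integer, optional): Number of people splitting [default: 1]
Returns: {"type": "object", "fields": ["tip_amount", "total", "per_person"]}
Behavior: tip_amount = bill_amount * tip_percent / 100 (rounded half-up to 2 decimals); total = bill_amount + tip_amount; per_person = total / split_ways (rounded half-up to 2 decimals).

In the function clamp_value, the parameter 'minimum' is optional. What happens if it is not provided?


The clamp_value spec declares:
  - minimum (number, optional): Lower bound [default: 0]
It defaults to 0


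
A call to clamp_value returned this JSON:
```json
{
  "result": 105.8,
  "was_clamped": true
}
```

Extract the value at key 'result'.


105.8


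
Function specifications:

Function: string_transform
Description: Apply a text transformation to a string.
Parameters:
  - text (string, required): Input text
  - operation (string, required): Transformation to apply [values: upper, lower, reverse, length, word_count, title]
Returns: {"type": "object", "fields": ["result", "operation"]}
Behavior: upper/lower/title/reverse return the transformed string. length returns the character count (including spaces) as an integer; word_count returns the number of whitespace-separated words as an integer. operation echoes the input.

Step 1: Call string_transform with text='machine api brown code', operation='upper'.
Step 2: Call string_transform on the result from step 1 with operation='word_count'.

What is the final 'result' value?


Step 1: string_transform(text='machine api brown code', operation='upper')
  -> result = 'MACHINE API BROWN CODE'
Step 2: string_transform(text='MACHINE API BROWN CODE', operation='word_count')
  words: MACHINE, API, BROWN, CODE -> 4
  -> result = 4
4


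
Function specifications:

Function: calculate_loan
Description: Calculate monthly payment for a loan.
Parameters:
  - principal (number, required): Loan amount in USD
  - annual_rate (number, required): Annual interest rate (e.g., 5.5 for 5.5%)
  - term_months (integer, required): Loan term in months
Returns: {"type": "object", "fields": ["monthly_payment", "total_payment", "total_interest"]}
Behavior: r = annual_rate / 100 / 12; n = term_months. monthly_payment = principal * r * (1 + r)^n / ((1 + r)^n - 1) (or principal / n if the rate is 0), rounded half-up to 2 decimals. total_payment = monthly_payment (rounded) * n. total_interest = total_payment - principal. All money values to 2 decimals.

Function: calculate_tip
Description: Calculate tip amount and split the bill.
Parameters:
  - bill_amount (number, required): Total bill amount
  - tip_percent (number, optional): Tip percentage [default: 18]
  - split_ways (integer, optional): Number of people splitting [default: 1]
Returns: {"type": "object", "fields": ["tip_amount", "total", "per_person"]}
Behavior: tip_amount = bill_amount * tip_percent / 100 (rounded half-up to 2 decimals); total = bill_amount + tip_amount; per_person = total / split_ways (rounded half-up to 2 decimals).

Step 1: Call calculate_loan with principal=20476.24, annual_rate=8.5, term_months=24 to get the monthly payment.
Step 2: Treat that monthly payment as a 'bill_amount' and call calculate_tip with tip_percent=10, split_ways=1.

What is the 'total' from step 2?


Step 1: calculate_loan(principal=20476.24, annual_rate=8.5, term_months=24)
  r = 8.5 / 100 / 12 = 0.007083333333 (keep full precision)
  (1 + r)^24 = 1.18459476
  monthly_payment = 20476.24 * 0.007083333333 * 1.18459476 / (1.18459476 - 1) = 930.761308 -> 930.76
  total_payment = 930.76 * 24 = 22338.24
  total_interest = 22338.24 - 20476.24 = 1862.00
  -> monthly_payment = 930.76
Step 2: calculate_tip(bill_amount=930.76, tip_percent=10, split_ways=1)
  tip_amount = 930.76 * 10/100 = 93.076 -> 93.08
  total = 930.76 + 93.08 = 1023.84
  per_person = 1023.84 / 1 = 1023.84 -> 1023.84
  -> total = 1023.84
$1023.84


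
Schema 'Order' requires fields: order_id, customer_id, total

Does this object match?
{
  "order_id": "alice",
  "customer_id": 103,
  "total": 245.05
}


Checking required fields... All present.
Valid - all required fields present


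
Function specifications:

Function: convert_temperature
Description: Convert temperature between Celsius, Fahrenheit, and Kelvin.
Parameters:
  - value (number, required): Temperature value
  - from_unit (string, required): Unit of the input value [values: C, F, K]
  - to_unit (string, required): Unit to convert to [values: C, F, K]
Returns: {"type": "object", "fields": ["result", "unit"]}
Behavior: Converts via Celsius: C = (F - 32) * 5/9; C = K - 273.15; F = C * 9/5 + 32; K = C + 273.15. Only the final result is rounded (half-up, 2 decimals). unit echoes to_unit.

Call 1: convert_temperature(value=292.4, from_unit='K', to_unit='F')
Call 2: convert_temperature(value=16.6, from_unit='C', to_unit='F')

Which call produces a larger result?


Call 1:
  To C: 292.4 - 273.15 = 19.25
  To F: 19.25 * 9/5 + 32 = 66.65
  Round to 2 decimals: 66.65
  -> 66.65 F
Call 2:
  Input already in C: 16.6
  To F: 16.6 * 9/5 + 32 = 61.88
  Round to 2 decimals: 61.88
  -> 61.88 F
Call 1 (66.65 F)


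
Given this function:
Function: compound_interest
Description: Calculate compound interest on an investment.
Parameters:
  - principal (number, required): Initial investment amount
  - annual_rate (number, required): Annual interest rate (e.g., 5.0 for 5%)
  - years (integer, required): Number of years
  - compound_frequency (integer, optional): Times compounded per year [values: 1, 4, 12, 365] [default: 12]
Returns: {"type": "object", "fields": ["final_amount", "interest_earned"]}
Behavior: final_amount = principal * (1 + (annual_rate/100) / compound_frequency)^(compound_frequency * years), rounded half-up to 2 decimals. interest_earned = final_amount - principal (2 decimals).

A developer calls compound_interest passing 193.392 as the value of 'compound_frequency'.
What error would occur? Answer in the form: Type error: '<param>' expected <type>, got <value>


Spec: 'compound_frequency' is declared as integer; 193.392 is a non-integer number.
Type error: 'compound_frequency' expected integer, got 193.392


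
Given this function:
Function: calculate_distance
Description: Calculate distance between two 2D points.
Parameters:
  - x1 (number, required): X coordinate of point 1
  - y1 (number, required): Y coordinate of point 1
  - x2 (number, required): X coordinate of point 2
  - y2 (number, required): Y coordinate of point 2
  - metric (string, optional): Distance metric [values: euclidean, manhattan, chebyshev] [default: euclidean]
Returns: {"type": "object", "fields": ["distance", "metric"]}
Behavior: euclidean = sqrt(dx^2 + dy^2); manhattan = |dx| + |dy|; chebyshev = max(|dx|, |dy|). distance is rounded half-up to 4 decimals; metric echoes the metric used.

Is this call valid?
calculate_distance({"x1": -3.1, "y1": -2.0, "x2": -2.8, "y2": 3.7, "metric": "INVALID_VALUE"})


Checking parameter values...
Parameter 'metric' has value 'INVALID_VALUE' not in allowed: euclidean, manhattan, chebyshev
Invalid - 'metric' must be one of euclidean, manhattan, chebyshev


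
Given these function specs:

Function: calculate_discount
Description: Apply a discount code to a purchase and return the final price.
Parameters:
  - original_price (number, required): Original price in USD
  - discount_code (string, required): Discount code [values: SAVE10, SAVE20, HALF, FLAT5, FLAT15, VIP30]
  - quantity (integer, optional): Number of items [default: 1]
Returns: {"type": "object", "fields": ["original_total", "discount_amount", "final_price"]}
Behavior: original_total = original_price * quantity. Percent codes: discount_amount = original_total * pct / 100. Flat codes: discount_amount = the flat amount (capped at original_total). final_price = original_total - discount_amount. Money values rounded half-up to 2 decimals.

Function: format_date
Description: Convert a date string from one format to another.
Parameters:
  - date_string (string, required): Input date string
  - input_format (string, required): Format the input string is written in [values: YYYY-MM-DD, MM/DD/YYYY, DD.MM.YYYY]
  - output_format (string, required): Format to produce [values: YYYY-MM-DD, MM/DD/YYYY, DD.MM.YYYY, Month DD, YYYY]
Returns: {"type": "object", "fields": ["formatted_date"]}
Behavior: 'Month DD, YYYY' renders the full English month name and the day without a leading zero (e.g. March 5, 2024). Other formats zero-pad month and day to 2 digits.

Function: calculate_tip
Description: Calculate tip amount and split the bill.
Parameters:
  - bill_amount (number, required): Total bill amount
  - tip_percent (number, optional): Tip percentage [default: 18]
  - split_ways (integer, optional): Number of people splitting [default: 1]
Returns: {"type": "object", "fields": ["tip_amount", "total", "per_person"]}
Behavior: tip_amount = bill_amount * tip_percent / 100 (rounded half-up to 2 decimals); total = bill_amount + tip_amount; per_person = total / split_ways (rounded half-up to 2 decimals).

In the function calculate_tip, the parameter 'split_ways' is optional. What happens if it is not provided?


The calculate_tip spec declares:
  - split_ways (integer, optional): Number of people splitting [default: 1]
It defaults to 1


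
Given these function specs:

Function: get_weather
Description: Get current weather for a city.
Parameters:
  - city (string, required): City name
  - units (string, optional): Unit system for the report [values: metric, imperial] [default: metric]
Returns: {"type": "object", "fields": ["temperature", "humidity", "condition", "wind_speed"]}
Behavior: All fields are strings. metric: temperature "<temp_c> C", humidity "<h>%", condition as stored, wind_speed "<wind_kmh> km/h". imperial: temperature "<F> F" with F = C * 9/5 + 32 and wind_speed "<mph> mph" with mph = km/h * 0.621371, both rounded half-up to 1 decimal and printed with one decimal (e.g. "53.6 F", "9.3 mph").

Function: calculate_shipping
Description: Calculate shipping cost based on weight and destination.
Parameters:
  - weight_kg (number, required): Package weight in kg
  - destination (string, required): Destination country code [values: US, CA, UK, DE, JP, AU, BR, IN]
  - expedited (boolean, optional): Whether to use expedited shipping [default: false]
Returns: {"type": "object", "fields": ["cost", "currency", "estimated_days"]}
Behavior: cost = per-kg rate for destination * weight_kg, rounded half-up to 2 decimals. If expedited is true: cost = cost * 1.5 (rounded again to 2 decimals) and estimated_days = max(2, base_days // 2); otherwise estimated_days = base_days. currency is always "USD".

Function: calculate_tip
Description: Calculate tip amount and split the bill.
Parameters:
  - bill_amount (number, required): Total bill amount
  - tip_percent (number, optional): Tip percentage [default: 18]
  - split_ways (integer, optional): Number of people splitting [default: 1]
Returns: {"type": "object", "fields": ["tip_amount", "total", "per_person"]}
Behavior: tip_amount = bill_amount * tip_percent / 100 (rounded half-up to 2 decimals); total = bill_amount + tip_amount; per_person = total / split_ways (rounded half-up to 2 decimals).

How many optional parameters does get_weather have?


Parameters of get_weather: city (required), units (optional)
Optional count:
1


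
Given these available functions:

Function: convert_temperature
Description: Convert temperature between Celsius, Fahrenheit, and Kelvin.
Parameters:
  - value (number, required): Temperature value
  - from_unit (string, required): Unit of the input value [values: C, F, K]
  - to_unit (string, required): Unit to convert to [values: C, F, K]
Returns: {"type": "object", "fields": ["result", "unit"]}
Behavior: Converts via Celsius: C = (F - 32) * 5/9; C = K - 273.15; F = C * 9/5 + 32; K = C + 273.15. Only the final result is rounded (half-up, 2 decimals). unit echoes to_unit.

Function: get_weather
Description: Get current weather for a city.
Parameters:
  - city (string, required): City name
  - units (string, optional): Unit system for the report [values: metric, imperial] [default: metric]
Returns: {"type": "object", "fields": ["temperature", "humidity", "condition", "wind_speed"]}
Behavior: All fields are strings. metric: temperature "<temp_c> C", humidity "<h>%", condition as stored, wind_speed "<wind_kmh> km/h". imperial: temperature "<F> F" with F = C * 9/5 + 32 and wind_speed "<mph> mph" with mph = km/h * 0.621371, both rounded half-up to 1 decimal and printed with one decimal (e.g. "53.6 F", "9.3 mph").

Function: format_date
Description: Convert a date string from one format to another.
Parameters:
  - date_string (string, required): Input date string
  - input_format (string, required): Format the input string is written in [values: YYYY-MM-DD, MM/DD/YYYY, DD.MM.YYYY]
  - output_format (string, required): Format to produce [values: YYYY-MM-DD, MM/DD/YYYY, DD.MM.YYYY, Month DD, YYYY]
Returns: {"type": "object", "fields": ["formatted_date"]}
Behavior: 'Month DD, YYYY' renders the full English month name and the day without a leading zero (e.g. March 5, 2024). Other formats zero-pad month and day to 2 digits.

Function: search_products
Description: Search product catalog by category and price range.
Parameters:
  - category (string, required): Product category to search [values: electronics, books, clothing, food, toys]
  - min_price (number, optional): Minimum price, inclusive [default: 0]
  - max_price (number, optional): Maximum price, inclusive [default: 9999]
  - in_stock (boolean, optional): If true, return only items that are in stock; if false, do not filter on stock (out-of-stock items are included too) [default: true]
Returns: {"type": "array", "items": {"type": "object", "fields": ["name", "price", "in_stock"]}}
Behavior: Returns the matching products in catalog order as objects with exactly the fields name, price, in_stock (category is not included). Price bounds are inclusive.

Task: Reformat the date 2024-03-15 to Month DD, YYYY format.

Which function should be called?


The task needs a function whose description is: Convert a date string from one format to another.
format_date
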